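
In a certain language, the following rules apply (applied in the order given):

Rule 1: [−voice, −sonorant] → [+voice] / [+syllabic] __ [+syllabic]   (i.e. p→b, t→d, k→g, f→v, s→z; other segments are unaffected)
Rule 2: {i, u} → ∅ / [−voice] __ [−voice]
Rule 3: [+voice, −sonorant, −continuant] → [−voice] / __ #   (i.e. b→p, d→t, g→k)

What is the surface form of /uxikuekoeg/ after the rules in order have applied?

Rule 1 (intervocalic voicing): /k/ is a voiceless obstruent between vowels /i/ and /u/, so it voices to [g]. /k/ is a voiceless obstruent between vowels /e/ and /o/, so it voices to [g]. /uxikuekoeg/ → uxiguegoeg.
Rule 2 (high vowel syncope): no segment meets the environment; /uxiguegoeg/ is unchanged.
Rule 3 (final devoicing): /g/ is a voiced stop in word-final position, so it devoices to [k]. /uxiguegoeg/ → uxiguegoek.

uxiguegoek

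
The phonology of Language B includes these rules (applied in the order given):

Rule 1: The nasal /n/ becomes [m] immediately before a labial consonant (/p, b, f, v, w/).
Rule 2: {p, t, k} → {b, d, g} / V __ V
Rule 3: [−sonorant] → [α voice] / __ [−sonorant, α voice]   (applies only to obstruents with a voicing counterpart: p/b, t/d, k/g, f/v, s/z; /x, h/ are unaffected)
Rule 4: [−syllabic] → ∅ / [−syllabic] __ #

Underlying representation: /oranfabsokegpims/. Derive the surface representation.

oramfapsogekpim

Rule 1 (nasal place assimilation): /n/ precedes the labial consonant /f/, so it assimilates in place to [m]. /oranfabsokegpims/ → oramfabsokegpims.
Rule 2 (intervocalic voicing): /k/ is a voiceless stop between vowels /o/ and /e/, so it voices to [g]. /oramfabsokegpims/ → oramfabsogegpims.
Rule 3 (regressive voicing assimilation): /b/ precedes the voiceless obstruent /s/, so it devoices to [p] by assimilation. /g/ precedes the voiceless obstruent /p/, so it devoices to [k] by assimilation. /oramfabsogegpims/ → oramfapsogekpims.
Rule 4 (final cluster simplification): /s/ is the second consonant of a word-final cluster /ms/, so it deletes. /oramfapsogekpims/ → oramfapsogekpim.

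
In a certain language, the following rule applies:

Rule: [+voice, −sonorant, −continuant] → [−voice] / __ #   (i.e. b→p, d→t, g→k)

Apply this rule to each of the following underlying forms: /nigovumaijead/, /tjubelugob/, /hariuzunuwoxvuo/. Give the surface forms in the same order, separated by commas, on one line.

nigovumaijeat, tjubelugop, hariuzunuwoxvuo

/nigovumaijead/: /d/ is a voiced stop in word-final position, so it devoices to [t]. → [nigovumaijeat].
/tjubelugob/: /b/ is a voiced stop in word-final position, so it devoices to [p]. → [tjubelugop].
/hariuzunuwoxvuo/: the rule's environment is not met; surfaces unchanged as [hariuzunuwoxvuo].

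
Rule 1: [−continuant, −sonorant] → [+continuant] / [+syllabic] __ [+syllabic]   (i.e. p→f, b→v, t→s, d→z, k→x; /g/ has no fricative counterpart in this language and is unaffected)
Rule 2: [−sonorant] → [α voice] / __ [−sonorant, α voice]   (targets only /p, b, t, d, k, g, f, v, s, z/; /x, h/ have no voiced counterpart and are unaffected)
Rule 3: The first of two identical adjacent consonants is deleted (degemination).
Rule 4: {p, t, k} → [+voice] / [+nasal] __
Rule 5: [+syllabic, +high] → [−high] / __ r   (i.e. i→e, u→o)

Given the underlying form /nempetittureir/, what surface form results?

Rule 1 (intervocalic spirantization): /t/ is a stop between vowels /e/ and /i/, so it spirantizes to the fricative [s]. /nempetittureir/ → nempesittureir.
Rule 2 (regressive voicing assimilation): no segment meets the environment; /nempesittureir/ is unchanged.
Rule 3 (degemination): /tt/ is a geminate; the first /t/ deletes. /nempesittureir/ → nempesitureir.
Rule 4 (post-nasal voicing): /p/ is a voiceless stop immediately after the nasal /m/, so it voices to [b]. /nempesitureir/ → nembesitureir.
Rule 5 (pre-rhotic lowering): /u/ is a high vowel immediately before /r/, so it lowers to [o]. /i/ is a high vowel immediately before /r/, so it lowers to [e]. /nembesitureir/ → nembesitoreer.

nembesitoreer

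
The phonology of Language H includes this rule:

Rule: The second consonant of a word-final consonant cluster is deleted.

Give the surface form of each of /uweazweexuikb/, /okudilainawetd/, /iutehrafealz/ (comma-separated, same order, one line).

uweazweexuik, okudilainawet, iutehrafeal

/uweazweexuikb/: /b/ is the second consonant of a word-final cluster /kb/, so it deletes. → [uweazweexuik].
/okudilainawetd/: /d/ is the second consonant of a word-final cluster /td/, so it deletes. → [okudilainawet].
/iutehrafealz/: /z/ is the second consonant of a word-final cluster /lz/, so it deletes. → [iutehrafeal].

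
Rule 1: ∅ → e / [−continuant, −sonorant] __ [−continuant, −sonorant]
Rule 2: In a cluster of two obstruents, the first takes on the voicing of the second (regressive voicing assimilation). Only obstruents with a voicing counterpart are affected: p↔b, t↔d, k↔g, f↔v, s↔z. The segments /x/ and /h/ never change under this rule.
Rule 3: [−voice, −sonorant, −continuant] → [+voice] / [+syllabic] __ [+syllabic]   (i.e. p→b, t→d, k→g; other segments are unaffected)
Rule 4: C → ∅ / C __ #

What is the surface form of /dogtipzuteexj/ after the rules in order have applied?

dogedibzudeex

Rule 1 (stop-cluster e-epenthesis): /g/ and /t/ form a stop–stop cluster, so [e] is inserted between them. /dogtipzuteexj/ → dogetipzuteexj.
Rule 2 (regressive voicing assimilation): /p/ precedes the voiced obstruent /z/, so it voices to [b] by assimilation. /dogetipzuteexj/ → dogetibzuteexj.
Rule 3 (intervocalic voicing): /t/ is a voiceless stop between vowels /e/ and /i/, so it voices to [d]. /t/ is a voiceless stop between vowels /u/ and /e/, so it voices to [d]. /dogetibzuteexj/ → dogedibzudeexj.
Rule 4 (final cluster simplification): /j/ is the second consonant of a word-final cluster /xj/, so it deletes. /dogedibzudeexj/ → dogedibzudeex.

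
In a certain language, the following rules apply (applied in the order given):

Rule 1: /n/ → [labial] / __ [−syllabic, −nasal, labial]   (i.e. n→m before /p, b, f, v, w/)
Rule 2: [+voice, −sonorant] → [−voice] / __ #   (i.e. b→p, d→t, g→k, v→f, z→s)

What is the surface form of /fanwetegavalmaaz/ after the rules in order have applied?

Rule 1 (nasal place assimilation): /n/ precedes the labial consonant /w/, so it assimilates in place to [m]. /fanwetegavalmaaz/ → famwetegavalmaaz.
Rule 2 (final devoicing): /z/ is a voiced obstruent in word-final position, so it devoices to [s]. /famwetegavalmaaz/ → famwetegavalmaas.

famwetegavalmaas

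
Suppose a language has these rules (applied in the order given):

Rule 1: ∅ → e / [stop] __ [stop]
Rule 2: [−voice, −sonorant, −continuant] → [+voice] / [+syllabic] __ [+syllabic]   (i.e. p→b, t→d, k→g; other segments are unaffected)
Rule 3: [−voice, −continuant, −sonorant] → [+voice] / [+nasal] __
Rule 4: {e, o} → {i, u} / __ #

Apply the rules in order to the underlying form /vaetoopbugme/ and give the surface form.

vaedoobebugmi

Rule 1 (stop-cluster e-epenthesis): /p/ and /b/ form a stop–stop cluster, so [e] is inserted between them. /vaetoopbugme/ → vaetoopebugme.
Rule 2 (intervocalic voicing): /t/ is a voiceless stop between vowels /e/ and /o/, so it voices to [d]. /p/ is a voiceless stop between vowels /o/ and /e/, so it voices to [b]. /vaetoopebugme/ → vaedoobebugme.
Rule 3 (post-nasal voicing): no segment meets the environment; /vaedoobebugme/ is unchanged.
Rule 4 (final vowel raising): /e/ is a mid vowel in word-final position, so it raises to [i]. /vaedoobebugme/ → vaedoobebugmi.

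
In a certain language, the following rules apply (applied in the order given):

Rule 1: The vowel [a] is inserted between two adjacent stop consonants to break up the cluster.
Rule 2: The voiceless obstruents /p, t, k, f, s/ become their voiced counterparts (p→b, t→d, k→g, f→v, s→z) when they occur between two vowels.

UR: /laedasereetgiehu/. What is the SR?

Rule 1 (stop-cluster a-epenthesis): /t/ and /g/ form a stop–stop cluster, so [a] is inserted between them. /laedasereetgiehu/ → laedasereetagiehu.
Rule 2 (intervocalic voicing): /s/ is a voiceless obstruent between vowels /a/ and /e/, so it voices to [z]. /t/ is a voiceless obstruent between vowels /e/ and /a/, so it voices to [d]. /laedasereetagiehu/ → laedazereedagiehu.

laedazereedagiehu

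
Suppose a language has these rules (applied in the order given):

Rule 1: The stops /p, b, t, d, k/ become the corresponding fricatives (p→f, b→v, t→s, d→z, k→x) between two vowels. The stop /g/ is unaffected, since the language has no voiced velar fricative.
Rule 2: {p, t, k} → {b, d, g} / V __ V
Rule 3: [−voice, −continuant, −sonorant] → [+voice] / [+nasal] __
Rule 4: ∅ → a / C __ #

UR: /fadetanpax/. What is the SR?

Rule 1 (intervocalic spirantization): /d/ is a stop between vowels /a/ and /e/, so it spirantizes to the fricative [z]. /t/ is a stop between vowels /e/ and /a/, so it spirantizes to the fricative [s]. /fadetanpax/ → fazesanpax.
Rule 2 (intervocalic voicing): no segment meets the environment; /fazesanpax/ is unchanged.
Rule 3 (post-nasal voicing): /p/ is a voiceless stop immediately after the nasal /n/, so it voices to [b]. /fazesanpax/ → fazesanbax.
Rule 4 (final a-epenthesis): the form ends in the consonant /x/, so [a] is inserted word-finally. /fazesanbax/ → fazesanbaxa.

fazesanbaxa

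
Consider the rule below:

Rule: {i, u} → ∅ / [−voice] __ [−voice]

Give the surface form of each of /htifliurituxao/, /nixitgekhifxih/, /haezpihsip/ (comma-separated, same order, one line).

htfliuritxao, nixtgekhfxh, haezphsp

/htifliurituxao/: /i/ is a high vowel flanked by voiceless consonants /t/ and /f/, so it deletes. /u/ is a high vowel flanked by voiceless consonants /t/ and /x/, so it deletes. → [htfliuritxao].
/nixitgekhifxih/: /i/ is a high vowel flanked by voiceless consonants /x/ and /t/, so it deletes. /i/ is a high vowel flanked by voiceless consonants /h/ and /f/, so it deletes. /i/ is a high vowel flanked by voiceless consonants /x/ and /h/, so it deletes. → [nixtgekhfxh].
/haezpihsip/: /i/ is a high vowel flanked by voiceless consonants /p/ and /h/, so it deletes. /i/ is a high vowel flanked by voiceless consonants /s/ and /p/, so it deletes. → [haezphsp].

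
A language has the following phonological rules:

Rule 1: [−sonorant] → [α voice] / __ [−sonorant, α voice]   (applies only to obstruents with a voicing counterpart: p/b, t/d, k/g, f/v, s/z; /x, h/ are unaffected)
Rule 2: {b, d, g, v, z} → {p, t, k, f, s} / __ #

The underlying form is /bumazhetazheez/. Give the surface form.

bumashetashees

Rule 1 (regressive voicing assimilation): /z/ precedes the voiceless obstruent /h/, so it devoices to [s] by assimilation. /z/ precedes the voiceless obstruent /h/, so it devoices to [s] by assimilation. /bumazhetazheez/ → bumashetasheez.
Rule 2 (final devoicing): /z/ is a voiced obstruent in word-final position, so it devoices to [s]. /bumashetasheez/ → bumashetashees.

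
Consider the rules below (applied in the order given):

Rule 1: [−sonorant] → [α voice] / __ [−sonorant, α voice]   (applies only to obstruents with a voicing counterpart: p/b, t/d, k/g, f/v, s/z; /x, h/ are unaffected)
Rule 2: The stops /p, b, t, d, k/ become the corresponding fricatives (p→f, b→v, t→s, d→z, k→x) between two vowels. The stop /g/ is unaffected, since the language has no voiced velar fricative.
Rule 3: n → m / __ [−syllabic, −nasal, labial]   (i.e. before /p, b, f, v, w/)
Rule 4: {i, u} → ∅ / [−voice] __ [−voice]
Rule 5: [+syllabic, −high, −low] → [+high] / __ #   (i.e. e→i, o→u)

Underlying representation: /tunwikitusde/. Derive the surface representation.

Rule 1 (regressive voicing assimilation): /s/ precedes the voiced obstruent /d/, so it voices to [z] by assimilation. /tunwikitusde/ → tunwikituzde.
Rule 2 (intervocalic spirantization): /k/ is a stop between vowels /i/ and /i/, so it spirantizes to the fricative [x]. /t/ is a stop between vowels /i/ and /u/, so it spirantizes to the fricative [s]. /tunwikituzde/ → tunwixisuzde.
Rule 3 (nasal place assimilation): /n/ precedes the labial consonant /w/, so it assimilates in place to [m]. /tunwixisuzde/ → tumwixisuzde.
Rule 4 (high vowel syncope): /i/ is a high vowel flanked by voiceless consonants /x/ and /s/, so it deletes. /tumwixisuzde/ → tumwixsuzde.
Rule 5 (final vowel raising): /e/ is a mid vowel in word-final position, so it raises to [i]. /tumwixsuzde/ → tumwixsuzdi.

tumwixsuzdi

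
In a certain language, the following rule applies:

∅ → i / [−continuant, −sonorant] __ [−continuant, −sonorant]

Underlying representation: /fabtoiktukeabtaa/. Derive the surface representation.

/b/ and /t/ form a stop–stop cluster, so [i] is inserted between them.
/k/ and /t/ form a stop–stop cluster, so [i] is inserted between them.
/b/ and /t/ form a stop–stop cluster, so [i] is inserted between them.
Surface form: [fabitoikitukeabitaa].

fabitoikitukeabitaa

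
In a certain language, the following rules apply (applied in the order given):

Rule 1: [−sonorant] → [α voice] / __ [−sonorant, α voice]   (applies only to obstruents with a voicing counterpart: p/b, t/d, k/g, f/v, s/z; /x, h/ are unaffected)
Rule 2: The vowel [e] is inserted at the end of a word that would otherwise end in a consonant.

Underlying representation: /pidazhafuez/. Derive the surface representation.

Rule 1 (regressive voicing assimilation): /z/ precedes the voiceless obstruent /h/, so it devoices to [s] by assimilation. /pidazhafuez/ → pidashafuez.
Rule 2 (final e-epenthesis): the form ends in the consonant /z/, so [e] is inserted word-finally. /pidashafuez/ → pidashafueze.

pidashafueze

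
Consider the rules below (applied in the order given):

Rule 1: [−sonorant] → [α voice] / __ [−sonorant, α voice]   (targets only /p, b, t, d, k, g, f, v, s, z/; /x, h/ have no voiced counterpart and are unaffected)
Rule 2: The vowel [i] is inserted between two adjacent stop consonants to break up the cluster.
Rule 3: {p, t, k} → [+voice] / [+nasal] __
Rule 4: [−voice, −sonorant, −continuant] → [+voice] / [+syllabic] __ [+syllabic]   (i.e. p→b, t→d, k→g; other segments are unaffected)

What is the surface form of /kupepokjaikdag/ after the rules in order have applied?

Rule 1 (regressive voicing assimilation): /k/ precedes the voiced obstruent /d/, so it voices to [g] by assimilation. /kupepokjaikdag/ → kupepokjaigdag.
Rule 2 (stop-cluster i-epenthesis): /g/ and /d/ form a stop–stop cluster, so [i] is inserted between them. /kupepokjaigdag/ → kupepokjaigidag.
Rule 3 (post-nasal voicing): no segment meets the environment; /kupepokjaigidag/ is unchanged.
Rule 4 (intervocalic voicing): /p/ is a voiceless stop between vowels /u/ and /e/, so it voices to [b]. /p/ is a voiceless stop between vowels /e/ and /o/, so it voices to [b]. /kupepokjaigidag/ → kubebokjaigidag.

kubebokjaigidag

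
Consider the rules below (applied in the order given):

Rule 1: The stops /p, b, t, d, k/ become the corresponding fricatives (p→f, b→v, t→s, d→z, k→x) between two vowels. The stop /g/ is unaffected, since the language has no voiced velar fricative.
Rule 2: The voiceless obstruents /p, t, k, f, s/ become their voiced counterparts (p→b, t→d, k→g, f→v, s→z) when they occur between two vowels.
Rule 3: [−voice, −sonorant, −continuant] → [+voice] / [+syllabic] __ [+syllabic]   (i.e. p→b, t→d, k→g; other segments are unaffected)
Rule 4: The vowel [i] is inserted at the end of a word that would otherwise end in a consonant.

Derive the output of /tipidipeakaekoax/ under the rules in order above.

tiviziveaxaexoaxi

Rule 1 (intervocalic spirantization): /p/ is a stop between vowels /i/ and /i/, so it spirantizes to the fricative [f]. /d/ is a stop between vowels /i/ and /i/, so it spirantizes to the fricative [z]. /p/ is a stop between vowels /i/ and /e/, so it spirantizes to the fricative [f]. /k/ is a stop between vowels /a/ and /a/, so it spirantizes to the fricative [x]. /k/ is a stop between vowels /e/ and /o/, so it spirantizes to the fricative [x]. /tipidipeakaekoax/ → tifizifeaxaexoax.
Rule 2 (intervocalic voicing): /f/ is a voiceless obstruent between vowels /i/ and /i/, so it voices to [v]. /f/ is a voiceless obstruent between vowels /i/ and /e/, so it voices to [v]. /tifizifeaxaexoax/ → tiviziveaxaexoax.
Rule 3 (intervocalic voicing): no segment meets the environment; /tiviziveaxaexoax/ is unchanged.
Rule 4 (final i-epenthesis): the form ends in the consonant /x/, so [i] is inserted word-finally. /tiviziveaxaexoax/ → tiviziveaxaexoaxi.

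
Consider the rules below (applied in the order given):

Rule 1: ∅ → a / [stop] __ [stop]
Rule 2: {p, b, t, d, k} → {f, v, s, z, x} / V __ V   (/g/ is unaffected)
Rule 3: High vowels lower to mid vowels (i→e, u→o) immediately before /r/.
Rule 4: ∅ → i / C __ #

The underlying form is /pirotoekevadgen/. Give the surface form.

perosoexevazageni

Rule 1 (stop-cluster a-epenthesis): /d/ and /g/ form a stop–stop cluster, so [a] is inserted between them. /pirotoekevadgen/ → pirotoekevadagen.
Rule 2 (intervocalic spirantization): /t/ is a stop between vowels /o/ and /o/, so it spirantizes to the fricative [s]. /k/ is a stop between vowels /e/ and /e/, so it spirantizes to the fricative [x]. /d/ is a stop between vowels /a/ and /a/, so it spirantizes to the fricative [z]. /pirotoekevadagen/ → pirosoexevazagen.
Rule 3 (pre-rhotic lowering): /i/ is a high vowel immediately before /r/, so it lowers to [e]. /pirosoexevazagen/ → perosoexevazagen.
Rule 4 (final i-epenthesis): the form ends in the consonant /n/, so [i] is inserted word-finally. /perosoexevazagen/ → perosoexevazageni.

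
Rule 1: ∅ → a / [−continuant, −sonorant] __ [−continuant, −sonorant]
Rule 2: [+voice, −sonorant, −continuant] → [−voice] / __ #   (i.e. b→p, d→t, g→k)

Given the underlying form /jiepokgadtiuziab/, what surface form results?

Rule 1 (stop-cluster a-epenthesis): /k/ and /g/ form a stop–stop cluster, so [a] is inserted between them. /d/ and /t/ form a stop–stop cluster, so [a] is inserted between them. /jiepokgadtiuziab/ → jiepokagadatiuziab.
Rule 2 (final devoicing): /b/ is a voiced stop in word-final position, so it devoices to [p]. /jiepokagadatiuziab/ → jiepokagadatiuziap.

jiepokagadatiuziap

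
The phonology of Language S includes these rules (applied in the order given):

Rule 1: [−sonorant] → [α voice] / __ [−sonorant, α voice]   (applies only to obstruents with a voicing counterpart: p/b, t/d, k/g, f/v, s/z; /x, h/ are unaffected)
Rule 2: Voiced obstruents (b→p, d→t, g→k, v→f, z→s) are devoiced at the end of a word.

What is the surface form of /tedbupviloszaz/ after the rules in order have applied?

Rule 1 (regressive voicing assimilation): /p/ precedes the voiced obstruent /v/, so it voices to [b] by assimilation. /s/ precedes the voiced obstruent /z/, so it voices to [z] by assimilation. /tedbupviloszaz/ → tedbubvilozzaz.
Rule 2 (final devoicing): /z/ is a voiced obstruent in word-final position, so it devoices to [s]. /tedbubvilozzaz/ → tedbubvilozzas.

tedbubvilozzas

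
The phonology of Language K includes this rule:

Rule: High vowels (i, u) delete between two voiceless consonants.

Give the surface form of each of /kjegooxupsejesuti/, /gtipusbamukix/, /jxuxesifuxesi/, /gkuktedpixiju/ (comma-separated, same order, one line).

kjegooxpsejesti, gtpsbamukx, jxxesfxesi, gkktedpxiju

/kjegooxupsejesuti/: /u/ is a high vowel flanked by voiceless consonants /x/ and /p/, so it deletes. /u/ is a high vowel flanked by voiceless consonants /s/ and /t/, so it deletes. → [kjegooxpsejesti].
/gtipusbamukix/: /i/ is a high vowel flanked by voiceless consonants /t/ and /p/, so it deletes. /u/ is a high vowel flanked by voiceless consonants /p/ and /s/, so it deletes. /i/ is a high vowel flanked by voiceless consonants /k/ and /x/, so it deletes. → [gtpsbamukx].
/jxuxesifuxesi/: /u/ is a high vowel flanked by voiceless consonants /x/ and /x/, so it deletes. /i/ is a high vowel flanked by voiceless consonants /s/ and /f/, so it deletes. /u/ is a high vowel flanked by voiceless consonants /f/ and /x/, so it deletes. → [jxxesfxesi].
/gkuktedpixiju/: /u/ is a high vowel flanked by voiceless consonants /k/ and /k/, so it deletes. /i/ is a high vowel flanked by voiceless consonants /p/ and /x/, so it deletes. → [gkktedpxiju].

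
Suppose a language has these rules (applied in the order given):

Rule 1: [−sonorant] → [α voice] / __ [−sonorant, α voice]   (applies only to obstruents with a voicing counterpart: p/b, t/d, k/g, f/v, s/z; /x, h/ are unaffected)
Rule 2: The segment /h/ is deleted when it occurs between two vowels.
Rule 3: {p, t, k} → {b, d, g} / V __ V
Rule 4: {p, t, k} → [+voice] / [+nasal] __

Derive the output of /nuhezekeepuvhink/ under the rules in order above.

nuezegeebufhing

Rule 1 (regressive voicing assimilation): /v/ precedes the voiceless obstruent /h/, so it devoices to [f] by assimilation. /nuhezekeepuvhink/ → nuhezekeepufhink.
Rule 2 (intervocalic h-deletion): /h/ occurs between vowels /u/ and /e/, so it deletes. /nuhezekeepufhink/ → nuezekeepufhink.
Rule 3 (intervocalic voicing): /k/ is a voiceless stop between vowels /e/ and /e/, so it voices to [g]. /p/ is a voiceless stop between vowels /e/ and /u/, so it voices to [b]. /nuezekeepufhink/ → nuezegeebufhink.
Rule 4 (post-nasal voicing): /k/ is a voiceless stop immediately after the nasal /n/, so it voices to [g]. /nuezegeebufhink/ → nuezegeebufhing.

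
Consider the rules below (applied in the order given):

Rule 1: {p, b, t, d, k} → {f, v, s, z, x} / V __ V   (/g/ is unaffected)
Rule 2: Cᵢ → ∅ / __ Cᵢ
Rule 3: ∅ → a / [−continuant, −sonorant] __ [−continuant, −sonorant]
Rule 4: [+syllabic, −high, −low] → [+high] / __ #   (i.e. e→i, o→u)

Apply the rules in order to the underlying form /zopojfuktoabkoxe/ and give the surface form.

Rule 1 (intervocalic spirantization): /p/ is a stop between vowels /o/ and /o/, so it spirantizes to the fricative [f]. /zopojfuktoabkoxe/ → zofojfuktoabkoxe.
Rule 2 (degemination): no segment meets the environment; /zofojfuktoabkoxe/ is unchanged.
Rule 3 (stop-cluster a-epenthesis): /k/ and /t/ form a stop–stop cluster, so [a] is inserted between them. /b/ and /k/ form a stop–stop cluster, so [a] is inserted between them. /zofojfuktoabkoxe/ → zofojfukatoabakoxe.
Rule 4 (final vowel raising): /e/ is a mid vowel in word-final position, so it raises to [i]. /zofojfukatoabakoxe/ → zofojfukatoabakoxi.

zofojfukatoabakoxi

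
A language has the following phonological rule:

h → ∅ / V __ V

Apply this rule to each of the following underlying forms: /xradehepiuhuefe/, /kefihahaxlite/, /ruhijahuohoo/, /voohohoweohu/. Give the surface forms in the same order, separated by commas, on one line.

/xradehepiuhuefe/: /h/ occurs between vowels /e/ and /e/, so it deletes. /h/ occurs between vowels /u/ and /u/, so it deletes. → [xradeepiuuefe].
/kefihahaxlite/: /h/ occurs between vowels /i/ and /a/, so it deletes. /h/ occurs between vowels /a/ and /a/, so it deletes. → [kefiaaxlite].
/ruhijahuohoo/: /h/ occurs between vowels /u/ and /i/, so it deletes. /h/ occurs between vowels /a/ and /u/, so it deletes. /h/ occurs between vowels /o/ and /o/, so it deletes. → [ruijauooo].
/voohohoweohu/: /h/ occurs between vowels /o/ and /o/, so it deletes. /h/ occurs between vowels /o/ and /o/, so it deletes. /h/ occurs between vowels /o/ and /u/, so it deletes. → [vooooweou].

xradeepiuuefe, kefiaaxlite, ruijauooo, vooooweou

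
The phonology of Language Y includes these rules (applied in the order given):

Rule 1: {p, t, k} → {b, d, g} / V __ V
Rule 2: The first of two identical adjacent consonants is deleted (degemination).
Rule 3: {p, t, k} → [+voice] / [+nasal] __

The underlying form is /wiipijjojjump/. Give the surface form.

Rule 1 (intervocalic voicing): /p/ is a voiceless stop between vowels /i/ and /i/, so it voices to [b]. /wiipijjojjump/ → wiibijjojjump.
Rule 2 (degemination): /jj/ is a geminate; the first /j/ deletes. /jj/ is a geminate; the first /j/ deletes. /wiibijjojjump/ → wiibijojump.
Rule 3 (post-nasal voicing): /p/ is a voiceless stop immediately after the nasal /m/, so it voices to [b]. /wiibijojump/ → wiibijojumb.

wiibijojumb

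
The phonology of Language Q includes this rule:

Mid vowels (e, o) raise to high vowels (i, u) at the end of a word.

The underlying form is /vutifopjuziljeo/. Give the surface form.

vutifopjuziljeu

/o/ is a mid vowel in word-final position, so it raises to [u].
The other instances of /o/, /e/ do not occur in the required environment and remain unchanged.
Surface form: [vutifopjuziljeu].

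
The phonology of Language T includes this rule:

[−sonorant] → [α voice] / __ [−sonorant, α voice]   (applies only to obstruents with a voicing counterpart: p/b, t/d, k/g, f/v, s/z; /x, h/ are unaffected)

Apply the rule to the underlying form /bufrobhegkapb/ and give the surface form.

/b/ precedes the voiceless obstruent /h/, so it devoices to [p] by assimilation.
/g/ precedes the voiceless obstruent /k/, so it devoices to [k] by assimilation.
/p/ precedes the voiced obstruent /b/, so it voices to [b] by assimilation.
The other instances of /b/, /f/, /k/ do not occur in the required environment and remain unchanged.
Surface form: [bufrophekkabb].

bufrophekkabb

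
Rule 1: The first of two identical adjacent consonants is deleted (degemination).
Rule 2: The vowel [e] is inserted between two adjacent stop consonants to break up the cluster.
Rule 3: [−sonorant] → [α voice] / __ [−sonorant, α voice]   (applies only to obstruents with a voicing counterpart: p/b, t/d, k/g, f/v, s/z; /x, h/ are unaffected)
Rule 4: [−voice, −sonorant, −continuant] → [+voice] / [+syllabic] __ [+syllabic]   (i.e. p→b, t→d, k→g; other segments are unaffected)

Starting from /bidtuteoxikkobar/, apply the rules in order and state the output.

Rule 1 (degemination): /kk/ is a geminate; the first /k/ deletes. /bidtuteoxikkobar/ → bidtuteoxikobar.
Rule 2 (stop-cluster e-epenthesis): /d/ and /t/ form a stop–stop cluster, so [e] is inserted between them. /bidtuteoxikobar/ → bidetuteoxikobar.
Rule 3 (regressive voicing assimilation): no segment meets the environment; /bidetuteoxikobar/ is unchanged.
Rule 4 (intervocalic voicing): /t/ is a voiceless stop between vowels /e/ and /u/, so it voices to [d]. /t/ is a voiceless stop between vowels /u/ and /e/, so it voices to [d]. /k/ is a voiceless stop between vowels /i/ and /o/, so it voices to [g]. /bidetuteoxikobar/ → bidedudeoxigobar.

bidedudeoxigobar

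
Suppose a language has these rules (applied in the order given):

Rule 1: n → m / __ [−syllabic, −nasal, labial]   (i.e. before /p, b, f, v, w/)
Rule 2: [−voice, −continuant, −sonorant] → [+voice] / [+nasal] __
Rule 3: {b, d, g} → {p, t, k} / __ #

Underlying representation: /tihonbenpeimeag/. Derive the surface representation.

Rule 1 (nasal place assimilation): /n/ precedes the labial consonant /b/, so it assimilates in place to [m]. /n/ precedes the labial consonant /p/, so it assimilates in place to [m]. /tihonbenpeimeag/ → tihombempeimeag.
Rule 2 (post-nasal voicing): /p/ is a voiceless stop immediately after the nasal /m/, so it voices to [b]. /tihombempeimeag/ → tihombembeimeag.
Rule 3 (final devoicing): /g/ is a voiced stop in word-final position, so it devoices to [k]. /tihombembeimeag/ → tihombembeimeak.

tihombembeimeak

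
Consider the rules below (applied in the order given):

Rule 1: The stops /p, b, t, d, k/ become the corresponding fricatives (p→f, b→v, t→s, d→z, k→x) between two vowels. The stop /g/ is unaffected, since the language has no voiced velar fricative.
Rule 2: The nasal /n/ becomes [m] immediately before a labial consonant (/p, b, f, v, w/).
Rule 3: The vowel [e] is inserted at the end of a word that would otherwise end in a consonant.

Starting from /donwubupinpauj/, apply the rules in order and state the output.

Rule 1 (intervocalic spirantization): /b/ is a stop between vowels /u/ and /u/, so it spirantizes to the fricative [v]. /p/ is a stop between vowels /u/ and /i/, so it spirantizes to the fricative [f]. /donwubupinpauj/ → donwuvufinpauj.
Rule 2 (nasal place assimilation): /n/ precedes the labial consonant /w/, so it assimilates in place to [m]. /n/ precedes the labial consonant /p/, so it assimilates in place to [m]. /donwuvufinpauj/ → domwuvufimpauj.
Rule 3 (final e-epenthesis): the form ends in the consonant /j/, so [e] is inserted word-finally. /domwuvufimpauj/ → domwuvufimpauje.

domwuvufimpauje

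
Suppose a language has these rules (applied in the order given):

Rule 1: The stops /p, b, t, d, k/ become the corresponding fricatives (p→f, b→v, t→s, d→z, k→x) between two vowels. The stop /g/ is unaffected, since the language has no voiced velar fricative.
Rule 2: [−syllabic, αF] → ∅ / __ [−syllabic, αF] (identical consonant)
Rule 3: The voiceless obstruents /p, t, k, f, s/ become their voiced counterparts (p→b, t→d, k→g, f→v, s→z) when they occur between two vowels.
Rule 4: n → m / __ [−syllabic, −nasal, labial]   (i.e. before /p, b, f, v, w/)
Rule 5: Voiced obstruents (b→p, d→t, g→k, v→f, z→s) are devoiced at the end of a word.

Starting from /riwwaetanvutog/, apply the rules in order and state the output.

riwaezamvuzok

Rule 1 (intervocalic spirantization): /t/ is a stop between vowels /e/ and /a/, so it spirantizes to the fricative [s]. /t/ is a stop between vowels /u/ and /o/, so it spirantizes to the fricative [s]. /riwwaetanvutog/ → riwwaesanvusog.
Rule 2 (degemination): /ww/ is a geminate; the first /w/ deletes. /riwwaesanvusog/ → riwaesanvusog.
Rule 3 (intervocalic voicing): /s/ is a voiceless obstruent between vowels /e/ and /a/, so it voices to [z]. /s/ is a voiceless obstruent between vowels /u/ and /o/, so it voices to [z]. /riwaesanvusog/ → riwaezanvuzog.
Rule 4 (nasal place assimilation): /n/ precedes the labial consonant /v/, so it assimilates in place to [m]. /riwaezanvuzog/ → riwaezamvuzog.
Rule 5 (final devoicing): /g/ is a voiced obstruent in word-final position, so it devoices to [k]. /riwaezamvuzog/ → riwaezamvuzok.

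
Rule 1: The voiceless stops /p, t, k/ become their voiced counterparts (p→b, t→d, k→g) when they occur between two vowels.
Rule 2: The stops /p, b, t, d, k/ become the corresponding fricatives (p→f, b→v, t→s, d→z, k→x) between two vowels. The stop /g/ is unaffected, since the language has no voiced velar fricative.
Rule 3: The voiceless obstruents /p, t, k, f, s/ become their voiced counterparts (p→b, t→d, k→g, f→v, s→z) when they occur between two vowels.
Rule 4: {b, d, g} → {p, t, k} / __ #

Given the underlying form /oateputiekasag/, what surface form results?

oazevuziegazak

Rule 1 (intervocalic voicing): /t/ is a voiceless stop between vowels /a/ and /e/, so it voices to [d]. /p/ is a voiceless stop between vowels /e/ and /u/, so it voices to [b]. /t/ is a voiceless stop between vowels /u/ and /i/, so it voices to [d]. /k/ is a voiceless stop between vowels /e/ and /a/, so it voices to [g]. /oateputiekasag/ → oadebudiegasag.
Rule 2 (intervocalic spirantization): /d/ is a stop between vowels /a/ and /e/, so it spirantizes to the fricative [z]. /b/ is a stop between vowels /e/ and /u/, so it spirantizes to the fricative [v]. /d/ is a stop between vowels /u/ and /i/, so it spirantizes to the fricative [z]. /oadebudiegasag/ → oazevuziegasag.
Rule 3 (intervocalic voicing): /s/ is a voiceless obstruent between vowels /a/ and /a/, so it voices to [z]. /oazevuziegasag/ → oazevuziegazag.
Rule 4 (final devoicing): /g/ is a voiced stop in word-final position, so it devoices to [k]. /oazevuziegazag/ → oazevuziegazak.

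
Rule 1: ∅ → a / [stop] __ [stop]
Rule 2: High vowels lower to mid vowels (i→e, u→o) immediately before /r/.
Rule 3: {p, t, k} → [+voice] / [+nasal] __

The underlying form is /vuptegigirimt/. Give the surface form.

Rule 1 (stop-cluster a-epenthesis): /p/ and /t/ form a stop–stop cluster, so [a] is inserted between them. /vuptegigirimt/ → vupategigirimt.
Rule 2 (pre-rhotic lowering): /i/ is a high vowel immediately before /r/, so it lowers to [e]. /vupategigirimt/ → vupategigerimt.
Rule 3 (post-nasal voicing): /t/ is a voiceless stop immediately after the nasal /m/, so it voices to [d]. /vupategigerimt/ → vupategigerimd.

vupategigerimd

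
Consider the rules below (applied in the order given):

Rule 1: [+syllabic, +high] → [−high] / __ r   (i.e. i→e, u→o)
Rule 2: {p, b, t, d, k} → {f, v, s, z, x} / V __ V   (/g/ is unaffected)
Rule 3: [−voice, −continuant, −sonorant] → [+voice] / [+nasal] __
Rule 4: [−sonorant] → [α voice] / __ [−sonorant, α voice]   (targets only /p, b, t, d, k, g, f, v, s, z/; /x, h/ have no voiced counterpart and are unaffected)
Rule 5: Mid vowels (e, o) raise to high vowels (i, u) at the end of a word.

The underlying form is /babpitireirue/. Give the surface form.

Rule 1 (pre-rhotic lowering): /i/ is a high vowel immediately before /r/, so it lowers to [e]. /i/ is a high vowel immediately before /r/, so it lowers to [e]. /babpitireirue/ → babpitereerue.
Rule 2 (intervocalic spirantization): /t/ is a stop between vowels /i/ and /e/, so it spirantizes to the fricative [s]. /babpitereerue/ → babpisereerue.
Rule 3 (post-nasal voicing): no segment meets the environment; /babpisereerue/ is unchanged.
Rule 4 (regressive voicing assimilation): /b/ precedes the voiceless obstruent /p/, so it devoices to [p] by assimilation. /babpisereerue/ → bappisereerue.
Rule 5 (final vowel raising): /e/ is a mid vowel in word-final position, so it raises to [i]. /bappisereerue/ → bappisereerui.

bappisereerui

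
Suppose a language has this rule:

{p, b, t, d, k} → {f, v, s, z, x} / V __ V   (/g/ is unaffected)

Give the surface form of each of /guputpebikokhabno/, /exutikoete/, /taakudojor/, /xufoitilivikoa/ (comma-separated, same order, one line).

gufutpevixokhabno, exusixoese, taaxuzojor, xufoisilivixoa

/guputpebikokhabno/: /p/ is a stop between vowels /u/ and /u/, so it spirantizes to the fricative [f]. /b/ is a stop between vowels /e/ and /i/, so it spirantizes to the fricative [v]. /k/ is a stop between vowels /i/ and /o/, so it spirantizes to the fricative [x]. → [gufutpevixokhabno].
/exutikoete/: /t/ is a stop between vowels /u/ and /i/, so it spirantizes to the fricative [s]. /k/ is a stop between vowels /i/ and /o/, so it spirantizes to the fricative [x]. /t/ is a stop between vowels /e/ and /e/, so it spirantizes to the fricative [s]. → [exusixoese].
/taakudojor/: /k/ is a stop between vowels /a/ and /u/, so it spirantizes to the fricative [x]. /d/ is a stop between vowels /u/ and /o/, so it spirantizes to the fricative [z]. → [taaxuzojor].
/xufoitilivikoa/: /t/ is a stop between vowels /i/ and /i/, so it spirantizes to the fricative [s]. /k/ is a stop between vowels /i/ and /o/, so it spirantizes to the fricative [x]. → [xufoisilivixoa].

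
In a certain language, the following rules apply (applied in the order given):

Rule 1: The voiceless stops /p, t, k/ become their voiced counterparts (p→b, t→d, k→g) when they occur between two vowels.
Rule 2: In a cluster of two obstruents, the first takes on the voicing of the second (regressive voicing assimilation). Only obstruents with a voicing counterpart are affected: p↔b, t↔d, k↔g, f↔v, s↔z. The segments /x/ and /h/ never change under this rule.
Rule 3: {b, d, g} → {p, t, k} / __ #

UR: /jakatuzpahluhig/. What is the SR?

jagaduspahluhik

Rule 1 (intervocalic voicing): /k/ is a voiceless stop between vowels /a/ and /a/, so it voices to [g]. /t/ is a voiceless stop between vowels /a/ and /u/, so it voices to [d]. /jakatuzpahluhig/ → jagaduzpahluhig.
Rule 2 (regressive voicing assimilation): /z/ precedes the voiceless obstruent /p/, so it devoices to [s] by assimilation. /jagaduzpahluhig/ → jagaduspahluhig.
Rule 3 (final devoicing): /g/ is a voiced stop in word-final position, so it devoices to [k]. /jagaduspahluhig/ → jagaduspahluhik.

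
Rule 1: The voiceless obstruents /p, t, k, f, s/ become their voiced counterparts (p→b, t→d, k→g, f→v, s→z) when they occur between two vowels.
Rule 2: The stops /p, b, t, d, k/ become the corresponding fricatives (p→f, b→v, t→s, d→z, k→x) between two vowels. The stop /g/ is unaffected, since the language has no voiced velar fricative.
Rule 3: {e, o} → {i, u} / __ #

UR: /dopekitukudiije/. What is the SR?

Rule 1 (intervocalic voicing): /p/ is a voiceless obstruent between vowels /o/ and /e/, so it voices to [b]. /k/ is a voiceless obstruent between vowels /e/ and /i/, so it voices to [g]. /t/ is a voiceless obstruent between vowels /i/ and /u/, so it voices to [d]. /k/ is a voiceless obstruent between vowels /u/ and /u/, so it voices to [g]. /dopekitukudiije/ → dobegidugudiije.
Rule 2 (intervocalic spirantization): /b/ is a stop between vowels /o/ and /e/, so it spirantizes to the fricative [v]. /d/ is a stop between vowels /i/ and /u/, so it spirantizes to the fricative [z]. /d/ is a stop between vowels /u/ and /i/, so it spirantizes to the fricative [z]. /dobegidugudiije/ → dovegizuguziije.
Rule 3 (final vowel raising): /e/ is a mid vowel in word-final position, so it raises to [i]. /dovegizuguziije/ → dovegizuguziiji.

dovegizuguziiji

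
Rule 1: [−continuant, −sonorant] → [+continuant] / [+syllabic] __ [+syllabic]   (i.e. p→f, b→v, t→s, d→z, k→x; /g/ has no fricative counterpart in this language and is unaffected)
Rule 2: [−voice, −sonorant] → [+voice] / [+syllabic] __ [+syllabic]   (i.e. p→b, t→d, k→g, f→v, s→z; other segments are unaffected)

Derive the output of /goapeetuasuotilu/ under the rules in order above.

Rule 1 (intervocalic spirantization): /p/ is a stop between vowels /a/ and /e/, so it spirantizes to the fricative [f]. /t/ is a stop between vowels /e/ and /u/, so it spirantizes to the fricative [s]. /t/ is a stop between vowels /o/ and /i/, so it spirantizes to the fricative [s]. /goapeetuasuotilu/ → goafeesuasuosilu.
Rule 2 (intervocalic voicing): /f/ is a voiceless obstruent between vowels /a/ and /e/, so it voices to [v]. /s/ is a voiceless obstruent between vowels /e/ and /u/, so it voices to [z]. /s/ is a voiceless obstruent between vowels /a/ and /u/, so it voices to [z]. /s/ is a voiceless obstruent between vowels /o/ and /i/, so it voices to [z]. /goafeesuasuosilu/ → goaveezuazuozilu.

goaveezuazuozilu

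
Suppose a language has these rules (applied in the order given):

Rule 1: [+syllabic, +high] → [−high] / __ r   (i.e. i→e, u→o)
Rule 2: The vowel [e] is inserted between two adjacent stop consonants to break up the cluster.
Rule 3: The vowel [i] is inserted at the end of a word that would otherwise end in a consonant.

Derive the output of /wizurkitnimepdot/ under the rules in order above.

Rule 1 (pre-rhotic lowering): /u/ is a high vowel immediately before /r/, so it lowers to [o]. /wizurkitnimepdot/ → wizorkitnimepdot.
Rule 2 (stop-cluster e-epenthesis): /p/ and /d/ form a stop–stop cluster, so [e] is inserted between them. /wizorkitnimepdot/ → wizorkitnimepedot.
Rule 3 (final i-epenthesis): the form ends in the consonant /t/, so [i] is inserted word-finally. /wizorkitnimepedot/ → wizorkitnimepedoti.

wizorkitnimepedoti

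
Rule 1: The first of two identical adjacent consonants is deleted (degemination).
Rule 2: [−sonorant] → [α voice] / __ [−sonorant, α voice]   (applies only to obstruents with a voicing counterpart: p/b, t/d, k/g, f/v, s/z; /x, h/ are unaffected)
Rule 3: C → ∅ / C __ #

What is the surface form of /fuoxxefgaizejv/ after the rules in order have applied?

Rule 1 (degemination): /xx/ is a geminate; the first /x/ deletes. /fuoxxefgaizejv/ → fuoxefgaizejv.
Rule 2 (regressive voicing assimilation): /f/ precedes the voiced obstruent /g/, so it voices to [v] by assimilation. /fuoxefgaizejv/ → fuoxevgaizejv.
Rule 3 (final cluster simplification): /v/ is the second consonant of a word-final cluster /jv/, so it deletes. /fuoxevgaizejv/ → fuoxevgaizej.

fuoxevgaizej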